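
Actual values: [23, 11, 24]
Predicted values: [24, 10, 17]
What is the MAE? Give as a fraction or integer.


MAE = (1/3) * (|23-24|=1 + |11-10|=1 + |24-17|=7). Sum = 9. MAE = 3.

3


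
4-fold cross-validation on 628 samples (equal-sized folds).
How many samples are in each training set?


Each validation fold has 628/4 = 157 samples. Training set = 628 - 157 = 471.

471


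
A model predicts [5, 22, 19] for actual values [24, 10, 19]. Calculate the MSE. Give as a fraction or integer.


MSE = (1/3) * ((24-5)^2=361 + (10-22)^2=144 + (19-19)^2=0). Sum = 505. MSE = 505/3.

505/3


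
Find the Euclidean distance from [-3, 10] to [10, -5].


d = sqrt(sum of squared differences). (-3-10)^2=169, (10--5)^2=225. Sum = 394.

sqrt(394)


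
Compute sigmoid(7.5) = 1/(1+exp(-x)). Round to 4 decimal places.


sigma(7.5) = 1/(1+e^(-7.5)) = 1/(1+0.000553) = 1/1.000553 = 0.9994.

0.9994


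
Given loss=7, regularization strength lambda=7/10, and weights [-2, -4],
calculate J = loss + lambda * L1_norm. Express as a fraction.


L1 norm = sum(|w|) = 6. J = 7 + 7/10 * 6 = 56/5.

56/5


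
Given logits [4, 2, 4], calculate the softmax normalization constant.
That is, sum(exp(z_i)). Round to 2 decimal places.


Denom = e^4=54.5982 + e^2=7.3891 + e^4=54.5982. Sum = 116.5855, which rounds to 116.59.

116.59


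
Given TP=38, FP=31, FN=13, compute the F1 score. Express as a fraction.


Precision = 38/69 = 38/69. Recall = 38/51 = 38/51. F1 = 2*P*R/(P+R) = 19/30.

19/30


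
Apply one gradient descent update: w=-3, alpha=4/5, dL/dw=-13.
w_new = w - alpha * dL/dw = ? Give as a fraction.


w_new = -3 - 4/5 * -13 = -3 - -52/5 = 37/5.

37/5


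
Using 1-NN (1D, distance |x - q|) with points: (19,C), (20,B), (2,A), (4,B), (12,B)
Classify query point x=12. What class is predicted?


Distances: |19-12|=7, |20-12|=8, |2-12|=10, |4-12|=8, |12-12|=0. 1 nearest: (12,B). Counts: {'B': 1}. Majority class: B.

B


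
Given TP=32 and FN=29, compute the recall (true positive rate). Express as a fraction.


Recall = TP / (TP + FN) = 32 / 61 = 32/61.

32/61


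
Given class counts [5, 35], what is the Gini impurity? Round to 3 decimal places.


Total = 40. Proportions: 5/40, 35/40. sum(p_i^2) = 0.7812. Gini = 1 - 0.7812 = 0.2188, which rounds to 0.219.

0.219


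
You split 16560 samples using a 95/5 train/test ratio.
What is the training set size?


Test set = 16560 * 5% = 828. Training set = 16560 - 828 = 15732.

15732


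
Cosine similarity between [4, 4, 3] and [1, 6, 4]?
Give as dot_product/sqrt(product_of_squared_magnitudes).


dot = 40. |a|^2 = 41, |b|^2 = 53. cos = 40/sqrt(2173).

40/sqrt(2173)


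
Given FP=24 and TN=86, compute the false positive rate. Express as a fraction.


FPR = FP / (FP + TN) = 24 / 110 = 12/55.

12/55


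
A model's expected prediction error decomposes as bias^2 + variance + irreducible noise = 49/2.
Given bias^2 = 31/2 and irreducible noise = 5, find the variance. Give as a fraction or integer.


Total error = bias^2 + variance + irreducible noise. So variance = 49/2 - 31/2 - 5 = 4.

4


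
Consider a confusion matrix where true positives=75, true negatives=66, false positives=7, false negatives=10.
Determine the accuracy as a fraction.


Accuracy = (TP + TN) / (TP + TN + FP + FN) = (75 + 66) / 158 = 141/158.

141/158


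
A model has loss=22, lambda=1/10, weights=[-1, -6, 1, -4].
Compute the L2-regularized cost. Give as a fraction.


L2 sq norm = sum(w^2) = 54. J = 22 + 1/10 * 54 = 137/5.

137/5


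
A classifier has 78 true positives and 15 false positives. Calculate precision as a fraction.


Precision = TP / (TP + FP) = 78 / 93 = 26/31.

26/31


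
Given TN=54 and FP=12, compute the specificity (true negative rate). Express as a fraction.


Specificity = TN / (TN + FP) = 54 / 66 = 9/11.

9/11


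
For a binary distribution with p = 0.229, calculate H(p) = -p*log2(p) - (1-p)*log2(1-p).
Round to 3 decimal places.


H = -0.229*log2(0.229) - 0.771*log2(0.771) = 0.776.

0.776


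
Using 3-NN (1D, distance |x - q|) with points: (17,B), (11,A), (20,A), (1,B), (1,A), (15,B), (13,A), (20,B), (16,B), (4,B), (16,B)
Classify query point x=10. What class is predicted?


Distances: |17-10|=7, |11-10|=1, |20-10|=10, |1-10|=9, |1-10|=9, |15-10|=5, |13-10|=3, |20-10|=10, |16-10|=6, |4-10|=6, |16-10|=6. 3 nearest: (11,A), (13,A), (15,B). Counts: {'A': 2, 'B': 1}. Majority class: A.

A


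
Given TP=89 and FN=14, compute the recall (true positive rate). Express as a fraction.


Recall = TP / (TP + FN) = 89 / 103 = 89/103.

89/103


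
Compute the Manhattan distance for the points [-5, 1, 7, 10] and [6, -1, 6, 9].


d = sum of absolute differences: |-5-6|=11 + |1--1|=2 + |7-6|=1 + |10-9|=1 = 15.

15


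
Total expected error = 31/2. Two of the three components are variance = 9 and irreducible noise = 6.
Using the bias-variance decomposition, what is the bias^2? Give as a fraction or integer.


Total error = bias^2 + variance + irreducible noise. So bias^2 = 31/2 - 9 - 6 = 1/2.

1/2


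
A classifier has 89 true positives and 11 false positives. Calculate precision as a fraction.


Precision = TP / (TP + FP) = 89 / 100 = 89/100.

89/100


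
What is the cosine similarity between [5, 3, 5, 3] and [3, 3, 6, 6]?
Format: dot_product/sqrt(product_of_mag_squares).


dot = 72. |a|^2 = 68, |b|^2 = 90. cos = 72/sqrt(6120).

72/sqrt(6120)


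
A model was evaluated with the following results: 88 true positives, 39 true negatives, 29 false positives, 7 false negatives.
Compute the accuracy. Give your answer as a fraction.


Accuracy = (TP + TN) / (TP + TN + FP + FN) = (88 + 39) / 163 = 127/163.

127/163


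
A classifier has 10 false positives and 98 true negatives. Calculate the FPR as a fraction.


FPR = FP / (FP + TN) = 10 / 108 = 5/54.

5/54


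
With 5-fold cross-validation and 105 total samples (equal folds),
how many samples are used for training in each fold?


Each validation fold has 105/5 = 21 samples. Training set = 105 - 21 = 84.

84


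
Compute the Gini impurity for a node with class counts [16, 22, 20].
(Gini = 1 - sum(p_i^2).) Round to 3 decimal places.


Total = 58. Proportions: 16/58, 22/58, 20/58. sum(p_i^2) = 0.3389. Gini = 1 - 0.3389 = 0.6611, which rounds to 0.661.

0.661


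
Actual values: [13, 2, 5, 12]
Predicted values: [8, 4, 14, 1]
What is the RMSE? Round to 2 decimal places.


MSE = 57.7500. RMSE = sqrt(57.7500) = 7.60.

7.60


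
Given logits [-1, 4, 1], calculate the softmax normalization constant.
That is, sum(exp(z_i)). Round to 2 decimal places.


Denom = e^-1=0.3679 + e^4=54.5982 + e^1=2.7183. Sum = 57.6844, which rounds to 57.68.

57.68


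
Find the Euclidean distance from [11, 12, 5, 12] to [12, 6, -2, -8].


d = sqrt(sum of squared differences). (11-12)^2=1, (12-6)^2=36, (5--2)^2=49, (12--8)^2=400. Sum = 486.

sqrt(486)


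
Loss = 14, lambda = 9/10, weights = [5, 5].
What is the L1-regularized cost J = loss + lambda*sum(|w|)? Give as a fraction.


L1 norm = sum(|w|) = 10. J = 14 + 9/10 * 10 = 23.

23


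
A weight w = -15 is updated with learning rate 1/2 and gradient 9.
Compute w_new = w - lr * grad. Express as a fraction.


w_new = -15 - 1/2 * 9 = -15 - 9/2 = -39/2.

-39/2


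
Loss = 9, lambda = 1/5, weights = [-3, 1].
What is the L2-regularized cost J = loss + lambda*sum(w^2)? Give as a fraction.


L2 sq norm = sum(w^2) = 10. J = 9 + 1/5 * 10 = 11.

11


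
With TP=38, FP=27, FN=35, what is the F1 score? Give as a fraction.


Precision = 38/65 = 38/65. Recall = 38/73 = 38/73. F1 = 2*P*R/(P+R) = 38/69.

38/69


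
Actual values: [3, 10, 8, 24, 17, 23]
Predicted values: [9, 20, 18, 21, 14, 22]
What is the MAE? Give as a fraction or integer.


MAE = (1/6) * (|3-9|=6 + |10-20|=10 + |8-18|=10 + |24-21|=3 + |17-14|=3 + |23-22|=1). Sum = 33. MAE = 11/2.

11/2


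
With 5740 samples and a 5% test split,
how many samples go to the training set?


Test set = 5740 * 5% = 287. Training set = 5740 - 287 = 5453.

5453


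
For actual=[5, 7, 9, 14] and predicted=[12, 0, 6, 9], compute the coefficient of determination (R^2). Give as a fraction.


Mean(y) = 35/4. SS_res = 132. SS_tot = 179/4. R^2 = 1 - 132/(179/4) = -349/179.

-349/179


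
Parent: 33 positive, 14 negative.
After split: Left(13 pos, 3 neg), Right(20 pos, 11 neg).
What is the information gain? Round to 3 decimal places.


H(parent) = 0.8787. H(left) = 0.6962, H(right) = 0.9383. Weighted = (16/47)*0.6962 + (31/47)*0.9383 = 0.8559. IG = 0.8787 - 0.8559 = 0.0228, which rounds to 0.023.

0.023


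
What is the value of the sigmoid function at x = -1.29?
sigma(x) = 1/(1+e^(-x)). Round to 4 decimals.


sigma(-1.29) = 1/(1+e^(1.29)) = 1/(1+3.632787) = 1/4.632787 = 0.2159.

0.2159


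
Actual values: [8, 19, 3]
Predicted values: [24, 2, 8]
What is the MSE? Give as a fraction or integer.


MSE = (1/3) * ((8-24)^2=256 + (19-2)^2=289 + (3-8)^2=25). Sum = 570. MSE = 190.

190


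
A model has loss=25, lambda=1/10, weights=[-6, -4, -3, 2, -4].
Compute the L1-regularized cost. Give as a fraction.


L1 norm = sum(|w|) = 19. J = 25 + 1/10 * 19 = 269/10.

269/10


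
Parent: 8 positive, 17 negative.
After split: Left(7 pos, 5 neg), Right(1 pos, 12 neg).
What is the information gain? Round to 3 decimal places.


H(parent) = 0.9044. H(left) = 0.9799, H(right) = 0.3912. Weighted = (12/25)*0.9799 + (13/25)*0.3912 = 0.6738. IG = 0.9044 - 0.6738 = 0.2306, which rounds to 0.231.

0.231


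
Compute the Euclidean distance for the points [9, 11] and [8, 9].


d = sqrt(sum of squared differences). (9-8)^2=1, (11-9)^2=4. Sum = 5.

sqrt(5)


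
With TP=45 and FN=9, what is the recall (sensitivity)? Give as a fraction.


Recall = TP / (TP + FN) = 45 / 54 = 5/6.

5/6


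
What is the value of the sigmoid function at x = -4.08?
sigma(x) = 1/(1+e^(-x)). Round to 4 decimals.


sigma(-4.08) = 1/(1+e^(4.08)) = 1/(1+59.145470) = 1/60.145470 = 0.0166.

0.0166


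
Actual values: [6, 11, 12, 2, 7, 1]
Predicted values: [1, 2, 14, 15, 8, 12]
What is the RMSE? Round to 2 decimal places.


MSE = 66.8333. RMSE = sqrt(66.8333) = 8.18.

8.18


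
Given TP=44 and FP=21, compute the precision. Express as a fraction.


Precision = TP / (TP + FP) = 44 / 65 = 44/65.

44/65


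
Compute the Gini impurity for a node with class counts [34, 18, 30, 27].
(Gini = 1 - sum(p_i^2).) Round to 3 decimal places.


Total = 109. Proportions: 34/109, 18/109, 30/109, 27/109. sum(p_i^2) = 0.2617. Gini = 1 - 0.2617 = 0.7383, which rounds to 0.738.

0.738


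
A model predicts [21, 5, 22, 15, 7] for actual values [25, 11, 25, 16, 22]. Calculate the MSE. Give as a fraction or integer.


MSE = (1/5) * ((25-21)^2=16 + (11-5)^2=36 + (25-22)^2=9 + (16-15)^2=1 + (22-7)^2=225). Sum = 287. MSE = 287/5.

287/5


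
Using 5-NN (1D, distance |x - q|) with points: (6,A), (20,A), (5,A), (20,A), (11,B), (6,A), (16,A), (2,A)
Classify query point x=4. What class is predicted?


Distances: |6-4|=2, |20-4|=16, |5-4|=1, |20-4|=16, |11-4|=7, |6-4|=2, |16-4|=12, |2-4|=2. 5 nearest: (5,A), (6,A), (6,A), (2,A), (11,B). Counts: {'A': 4, 'B': 1}. Majority class: A.

A


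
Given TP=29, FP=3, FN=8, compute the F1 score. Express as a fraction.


Precision = 29/32 = 29/32. Recall = 29/37 = 29/37. F1 = 2*P*R/(P+R) = 58/69.

58/69


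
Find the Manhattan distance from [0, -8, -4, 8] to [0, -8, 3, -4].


d = sum of absolute differences: |0-0|=0 + |-8--8|=0 + |-4-3|=7 + |8--4|=12 = 19.

19


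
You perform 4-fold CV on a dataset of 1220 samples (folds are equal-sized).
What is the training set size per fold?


Each validation fold has 1220/4 = 305 samples. Training set = 1220 - 305 = 915.

915


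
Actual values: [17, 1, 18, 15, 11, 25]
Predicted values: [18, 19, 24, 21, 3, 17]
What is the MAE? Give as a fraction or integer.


MAE = (1/6) * (|17-18|=1 + |1-19|=18 + |18-24|=6 + |15-21|=6 + |11-3|=8 + |25-17|=8). Sum = 47. MAE = 47/6.

47/6


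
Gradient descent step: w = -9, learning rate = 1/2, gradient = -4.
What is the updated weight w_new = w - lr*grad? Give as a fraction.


w_new = -9 - 1/2 * -4 = -9 - -2 = -7.

-7


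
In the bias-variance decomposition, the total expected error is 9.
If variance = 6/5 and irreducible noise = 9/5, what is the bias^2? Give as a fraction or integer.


Total error = bias^2 + variance + irreducible noise. So bias^2 = 9 - 6/5 - 9/5 = 6.

6


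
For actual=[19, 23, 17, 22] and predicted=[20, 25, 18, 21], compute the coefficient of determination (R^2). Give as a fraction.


Mean(y) = 81/4. SS_res = 7. SS_tot = 91/4. R^2 = 1 - 7/(91/4) = 9/13.

9/13


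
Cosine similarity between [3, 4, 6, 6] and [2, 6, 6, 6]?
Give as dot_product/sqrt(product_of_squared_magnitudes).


dot = 102. |a|^2 = 97, |b|^2 = 112. cos = 102/sqrt(10864).

102/sqrt(10864)


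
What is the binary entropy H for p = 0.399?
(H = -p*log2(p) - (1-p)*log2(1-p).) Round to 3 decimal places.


H = -0.399*log2(0.399) - 0.601*log2(0.601) = 0.970.

0.970


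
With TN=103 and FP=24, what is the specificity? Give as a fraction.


Specificity = TN / (TN + FP) = 103 / 127 = 103/127.

103/127


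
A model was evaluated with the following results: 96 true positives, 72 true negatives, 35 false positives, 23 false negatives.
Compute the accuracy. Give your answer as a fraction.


Accuracy = (TP + TN) / (TP + TN + FP + FN) = (96 + 72) / 226 = 84/113.

84/113


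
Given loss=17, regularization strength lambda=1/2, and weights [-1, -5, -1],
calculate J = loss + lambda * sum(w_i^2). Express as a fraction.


L2 sq norm = sum(w^2) = 27. J = 17 + 1/2 * 27 = 61/2.

61/2


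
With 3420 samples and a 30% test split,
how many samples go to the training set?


Test set = 3420 * 30% = 1026. Training set = 3420 - 1026 = 2394.

2394


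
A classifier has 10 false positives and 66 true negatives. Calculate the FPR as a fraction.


FPR = FP / (FP + TN) = 10 / 76 = 5/38.

5/38


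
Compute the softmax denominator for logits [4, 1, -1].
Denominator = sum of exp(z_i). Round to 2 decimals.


Denom = e^4=54.5982 + e^1=2.7183 + e^-1=0.3679. Sum = 57.6844, which rounds to 57.68.

57.68


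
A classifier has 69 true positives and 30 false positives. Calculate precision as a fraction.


Precision = TP / (TP + FP) = 69 / 99 = 23/33.

23/33


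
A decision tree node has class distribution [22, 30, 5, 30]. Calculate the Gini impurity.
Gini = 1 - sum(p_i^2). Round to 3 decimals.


Total = 87. Proportions: 22/87, 30/87, 5/87, 30/87. sum(p_i^2) = 0.3051. Gini = 1 - 0.3051 = 0.6949, which rounds to 0.695.

0.695


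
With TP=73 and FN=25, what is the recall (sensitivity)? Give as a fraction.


Recall = TP / (TP + FN) = 73 / 98 = 73/98.

73/98


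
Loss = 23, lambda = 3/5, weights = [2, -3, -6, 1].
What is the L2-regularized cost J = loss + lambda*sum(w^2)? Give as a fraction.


L2 sq norm = sum(w^2) = 50. J = 23 + 3/5 * 50 = 53.

53


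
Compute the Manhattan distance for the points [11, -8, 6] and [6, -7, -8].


d = sum of absolute differences: |11-6|=5 + |-8--7|=1 + |6--8|=14 = 20.

20


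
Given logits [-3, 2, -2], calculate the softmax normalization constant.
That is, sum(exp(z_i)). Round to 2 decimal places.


Denom = e^-3=0.0498 + e^2=7.3891 + e^-2=0.1353. Sum = 7.5742, which rounds to 7.57.

7.57


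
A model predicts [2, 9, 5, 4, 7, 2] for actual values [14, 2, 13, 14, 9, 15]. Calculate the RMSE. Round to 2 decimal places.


MSE = 88.3333. RMSE = sqrt(88.3333) = 9.40.

9.40


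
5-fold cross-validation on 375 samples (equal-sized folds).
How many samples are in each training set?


Each validation fold has 375/5 = 75 samples. Training set = 375 - 75 = 300.

300


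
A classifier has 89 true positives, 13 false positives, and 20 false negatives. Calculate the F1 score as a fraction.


Precision = 89/102 = 89/102. Recall = 89/109 = 89/109. F1 = 2*P*R/(P+R) = 178/211.

178/211


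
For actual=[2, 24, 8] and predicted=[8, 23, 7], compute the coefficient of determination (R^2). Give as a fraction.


Mean(y) = 34/3. SS_res = 38. SS_tot = 776/3. R^2 = 1 - 38/(776/3) = 331/388.

331/388


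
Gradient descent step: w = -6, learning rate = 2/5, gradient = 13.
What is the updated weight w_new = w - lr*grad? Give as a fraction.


w_new = -6 - 2/5 * 13 = -6 - 26/5 = -56/5.

-56/5


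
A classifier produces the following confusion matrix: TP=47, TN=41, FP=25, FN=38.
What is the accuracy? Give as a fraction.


Accuracy = (TP + TN) / (TP + TN + FP + FN) = (47 + 41) / 151 = 88/151.

88/151


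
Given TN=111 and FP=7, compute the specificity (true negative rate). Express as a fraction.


Specificity = TN / (TN + FP) = 111 / 118 = 111/118.

111/118


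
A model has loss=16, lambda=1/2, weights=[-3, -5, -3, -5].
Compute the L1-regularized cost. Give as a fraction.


L1 norm = sum(|w|) = 16. J = 16 + 1/2 * 16 = 24.

24


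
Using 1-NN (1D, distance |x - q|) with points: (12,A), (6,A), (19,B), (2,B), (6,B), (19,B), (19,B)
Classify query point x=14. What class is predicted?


Distances: |12-14|=2, |6-14|=8, |19-14|=5, |2-14|=12, |6-14|=8, |19-14|=5, |19-14|=5. 1 nearest: (12,A). Counts: {'A': 1}. Majority class: A.

A


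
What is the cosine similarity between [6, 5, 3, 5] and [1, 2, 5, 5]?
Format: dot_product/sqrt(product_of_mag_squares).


dot = 56. |a|^2 = 95, |b|^2 = 55. cos = 56/sqrt(5225).

56/sqrt(5225)


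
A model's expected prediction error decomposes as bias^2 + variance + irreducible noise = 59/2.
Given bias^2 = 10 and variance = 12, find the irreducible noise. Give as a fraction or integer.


Total error = bias^2 + variance + irreducible noise. So irreducible noise = 59/2 - 10 - 12 = 15/2.

15/2


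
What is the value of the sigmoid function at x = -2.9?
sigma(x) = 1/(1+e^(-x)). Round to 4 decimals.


sigma(-2.9) = 1/(1+e^(2.9)) = 1/(1+18.174145) = 1/19.174145 = 0.0522.

0.0522


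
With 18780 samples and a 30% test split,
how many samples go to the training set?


Test set = 18780 * 30% = 5634. Training set = 18780 - 5634 = 13146.

13146


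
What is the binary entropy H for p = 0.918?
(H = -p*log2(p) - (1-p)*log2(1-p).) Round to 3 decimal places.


H = -0.918*log2(0.918) - 0.082*log2(0.082) = 0.409.

0.409


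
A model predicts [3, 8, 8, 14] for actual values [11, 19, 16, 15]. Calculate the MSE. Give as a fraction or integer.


MSE = (1/4) * ((11-3)^2=64 + (19-8)^2=121 + (16-8)^2=64 + (15-14)^2=1). Sum = 250. MSE = 125/2.

125/2


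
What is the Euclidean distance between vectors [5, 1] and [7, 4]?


d = sqrt(sum of squared differences). (5-7)^2=4, (1-4)^2=9. Sum = 13.

sqrt(13)


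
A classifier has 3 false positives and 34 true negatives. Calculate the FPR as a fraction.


FPR = FP / (FP + TN) = 3 / 37 = 3/37.

3/37


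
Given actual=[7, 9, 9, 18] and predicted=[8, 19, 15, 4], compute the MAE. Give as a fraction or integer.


MAE = (1/4) * (|7-8|=1 + |9-19|=10 + |9-15|=6 + |18-4|=14). Sum = 31. MAE = 31/4.

31/4


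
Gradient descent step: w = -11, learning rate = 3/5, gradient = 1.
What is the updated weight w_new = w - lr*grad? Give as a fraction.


w_new = -11 - 3/5 * 1 = -11 - 3/5 = -58/5.

-58/5


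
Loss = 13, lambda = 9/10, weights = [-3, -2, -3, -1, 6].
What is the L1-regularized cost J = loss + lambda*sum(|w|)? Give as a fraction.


L1 norm = sum(|w|) = 15. J = 13 + 9/10 * 15 = 53/2.

53/2


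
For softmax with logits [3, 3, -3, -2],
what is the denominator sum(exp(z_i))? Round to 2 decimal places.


Denom = e^3=20.0855 + e^3=20.0855 + e^-3=0.0498 + e^-2=0.1353. Sum = 40.3561, which rounds to 40.36.

40.36


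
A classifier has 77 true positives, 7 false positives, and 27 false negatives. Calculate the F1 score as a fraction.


Precision = 77/84 = 11/12. Recall = 77/104 = 77/104. F1 = 2*P*R/(P+R) = 77/94.

77/94


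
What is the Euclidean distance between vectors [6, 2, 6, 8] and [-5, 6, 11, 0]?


d = sqrt(sum of squared differences). (6--5)^2=121, (2-6)^2=16, (6-11)^2=25, (8-0)^2=64. Sum = 226.

sqrt(226)


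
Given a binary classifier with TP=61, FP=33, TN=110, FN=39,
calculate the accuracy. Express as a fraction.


Accuracy = (TP + TN) / (TP + TN + FP + FN) = (61 + 110) / 243 = 19/27.

19/27


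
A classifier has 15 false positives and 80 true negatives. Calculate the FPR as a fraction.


FPR = FP / (FP + TN) = 15 / 95 = 3/19.

3/19


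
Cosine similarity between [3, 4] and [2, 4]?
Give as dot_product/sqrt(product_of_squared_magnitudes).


dot = 22. |a|^2 = 25, |b|^2 = 20. cos = 22/sqrt(500).

22/sqrt(500)


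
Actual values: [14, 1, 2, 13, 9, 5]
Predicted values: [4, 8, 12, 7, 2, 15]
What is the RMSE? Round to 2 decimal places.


MSE = 72.3333. RMSE = sqrt(72.3333) = 8.50.

8.50


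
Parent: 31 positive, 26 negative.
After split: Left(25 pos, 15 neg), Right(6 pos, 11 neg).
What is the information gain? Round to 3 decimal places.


H(parent) = 0.9944. H(left) = 0.9544, H(right) = 0.9367. Weighted = (40/57)*0.9544 + (17/57)*0.9367 = 0.9491. IG = 0.9944 - 0.9491 = 0.0453, which rounds to 0.045.

0.045


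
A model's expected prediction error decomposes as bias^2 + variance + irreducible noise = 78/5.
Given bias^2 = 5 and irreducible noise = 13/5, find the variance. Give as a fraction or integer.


Total error = bias^2 + variance + irreducible noise. So variance = 78/5 - 5 - 13/5 = 8.

8


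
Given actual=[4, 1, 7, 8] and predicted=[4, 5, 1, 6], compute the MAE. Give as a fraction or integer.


MAE = (1/4) * (|4-4|=0 + |1-5|=4 + |7-1|=6 + |8-6|=2). Sum = 12. MAE = 3.

3


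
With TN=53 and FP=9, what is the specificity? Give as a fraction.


Specificity = TN / (TN + FP) = 53 / 62 = 53/62.

53/62


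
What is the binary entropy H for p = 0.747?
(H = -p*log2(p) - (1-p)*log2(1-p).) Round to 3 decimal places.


H = -0.747*log2(0.747) - 0.253*log2(0.253) = 0.816.

0.816


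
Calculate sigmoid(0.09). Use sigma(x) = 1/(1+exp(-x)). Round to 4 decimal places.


sigma(0.09) = 1/(1+e^(-0.09)) = 1/(1+0.913931) = 1/1.913931 = 0.5225.

0.5225


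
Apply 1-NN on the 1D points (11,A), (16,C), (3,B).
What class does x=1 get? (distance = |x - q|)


Distances: |11-1|=10, |16-1|=15, |3-1|=2. 1 nearest: (3,B). Counts: {'B': 1}. Majority class: B.

B


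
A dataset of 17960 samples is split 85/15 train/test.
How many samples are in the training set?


Test set = 17960 * 15% = 2694. Training set = 17960 - 2694 = 15266.

15266


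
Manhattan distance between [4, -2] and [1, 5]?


d = sum of absolute differences: |4-1|=3 + |-2-5|=7 = 10.

10


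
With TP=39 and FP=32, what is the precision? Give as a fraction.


Precision = TP / (TP + FP) = 39 / 71 = 39/71.

39/71


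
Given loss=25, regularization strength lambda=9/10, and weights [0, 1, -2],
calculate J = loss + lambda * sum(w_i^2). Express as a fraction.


L2 sq norm = sum(w^2) = 5. J = 25 + 9/10 * 5 = 59/2.

59/2


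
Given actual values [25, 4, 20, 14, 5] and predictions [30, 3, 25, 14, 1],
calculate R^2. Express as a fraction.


Mean(y) = 68/5. SS_res = 67. SS_tot = 1686/5. R^2 = 1 - 67/(1686/5) = 1351/1686.

1351/1686


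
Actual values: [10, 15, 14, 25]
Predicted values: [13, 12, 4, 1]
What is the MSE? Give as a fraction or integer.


MSE = (1/4) * ((10-13)^2=9 + (15-12)^2=9 + (14-4)^2=100 + (25-1)^2=576). Sum = 694. MSE = 347/2.

347/2


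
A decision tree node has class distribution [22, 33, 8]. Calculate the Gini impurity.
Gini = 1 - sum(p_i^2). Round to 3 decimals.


Total = 63. Proportions: 22/63, 33/63, 8/63. sum(p_i^2) = 0.4124. Gini = 1 - 0.4124 = 0.5876, which rounds to 0.588.

0.588


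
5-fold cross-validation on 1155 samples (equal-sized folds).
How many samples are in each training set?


Each validation fold has 1155/5 = 231 samples. Training set = 1155 - 231 = 924.

924


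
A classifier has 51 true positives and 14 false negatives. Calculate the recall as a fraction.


Recall = TP / (TP + FN) = 51 / 65 = 51/65.

51/65


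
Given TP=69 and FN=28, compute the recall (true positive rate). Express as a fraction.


Recall = TP / (TP + FN) = 69 / 97 = 69/97.

69/97


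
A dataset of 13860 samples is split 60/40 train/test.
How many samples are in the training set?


Test set = 13860 * 40% = 5544. Training set = 13860 - 5544 = 8316.

8316


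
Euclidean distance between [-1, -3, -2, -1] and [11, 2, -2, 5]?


d = sqrt(sum of squared differences). (-1-11)^2=144, (-3-2)^2=25, (-2--2)^2=0, (-1-5)^2=36. Sum = 205.

sqrt(205)


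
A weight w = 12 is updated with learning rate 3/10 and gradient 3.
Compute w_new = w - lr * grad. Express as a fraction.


w_new = 12 - 3/10 * 3 = 12 - 9/10 = 111/10.

111/10


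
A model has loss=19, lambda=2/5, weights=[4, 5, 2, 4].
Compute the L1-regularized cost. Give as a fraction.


L1 norm = sum(|w|) = 15. J = 19 + 2/5 * 15 = 25.

25


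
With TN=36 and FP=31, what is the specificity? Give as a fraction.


Specificity = TN / (TN + FP) = 36 / 67 = 36/67.

36/67


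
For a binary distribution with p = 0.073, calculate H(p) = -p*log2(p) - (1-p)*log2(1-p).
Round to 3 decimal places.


H = -0.073*log2(0.073) - 0.927*log2(0.927) = 0.377.

0.377


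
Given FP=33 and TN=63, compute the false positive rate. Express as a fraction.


FPR = FP / (FP + TN) = 33 / 96 = 11/32.

11/32


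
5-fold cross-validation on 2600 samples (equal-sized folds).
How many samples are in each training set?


Each validation fold has 2600/5 = 520 samples. Training set = 2600 - 520 = 2080.

2080


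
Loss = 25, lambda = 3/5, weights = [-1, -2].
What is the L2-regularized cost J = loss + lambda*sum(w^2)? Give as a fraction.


L2 sq norm = sum(w^2) = 5. J = 25 + 3/5 * 5 = 28.

28


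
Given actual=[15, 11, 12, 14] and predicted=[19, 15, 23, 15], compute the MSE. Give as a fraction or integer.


MSE = (1/4) * ((15-19)^2=16 + (11-15)^2=16 + (12-23)^2=121 + (14-15)^2=1). Sum = 154. MSE = 77/2.

77/2


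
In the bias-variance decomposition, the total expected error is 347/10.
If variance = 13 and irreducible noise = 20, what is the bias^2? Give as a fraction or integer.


Total error = bias^2 + variance + irreducible noise. So bias^2 = 347/10 - 13 - 20 = 17/10.

17/10


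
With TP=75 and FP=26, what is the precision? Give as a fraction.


Precision = TP / (TP + FP) = 75 / 101 = 75/101.

75/101


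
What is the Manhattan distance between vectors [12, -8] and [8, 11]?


d = sum of absolute differences: |12-8|=4 + |-8-11|=19 = 23.

23


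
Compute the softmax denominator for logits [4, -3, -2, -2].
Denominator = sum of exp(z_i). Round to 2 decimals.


Denom = e^4=54.5982 + e^-3=0.0498 + e^-2=0.1353 + e^-2=0.1353. Sum = 54.9186, which rounds to 54.92.

54.92


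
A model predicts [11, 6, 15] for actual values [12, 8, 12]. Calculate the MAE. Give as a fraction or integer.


MAE = (1/3) * (|12-11|=1 + |8-6|=2 + |12-15|=3). Sum = 6. MAE = 2.

2


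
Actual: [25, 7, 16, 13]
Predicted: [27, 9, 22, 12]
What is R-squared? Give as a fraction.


Mean(y) = 61/4. SS_res = 45. SS_tot = 675/4. R^2 = 1 - 45/(675/4) = 11/15.

11/15


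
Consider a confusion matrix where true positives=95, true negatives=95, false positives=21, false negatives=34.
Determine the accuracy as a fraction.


Accuracy = (TP + TN) / (TP + TN + FP + FN) = (95 + 95) / 245 = 38/49.

38/49


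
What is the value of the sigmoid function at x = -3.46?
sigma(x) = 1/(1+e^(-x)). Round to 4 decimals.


sigma(-3.46) = 1/(1+e^(3.46)) = 1/(1+31.816977) = 1/32.816977 = 0.0305.

0.0305


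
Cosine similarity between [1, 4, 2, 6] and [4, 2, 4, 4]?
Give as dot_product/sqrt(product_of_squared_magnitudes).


dot = 44. |a|^2 = 57, |b|^2 = 52. cos = 44/sqrt(2964).

44/sqrt(2964)


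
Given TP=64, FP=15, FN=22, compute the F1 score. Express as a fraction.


Precision = 64/79 = 64/79. Recall = 64/86 = 32/43. F1 = 2*P*R/(P+R) = 128/165.

128/165


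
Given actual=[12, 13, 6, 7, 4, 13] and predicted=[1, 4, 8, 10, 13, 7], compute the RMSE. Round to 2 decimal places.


MSE = 55.3333. RMSE = sqrt(55.3333) = 7.44.

7.44


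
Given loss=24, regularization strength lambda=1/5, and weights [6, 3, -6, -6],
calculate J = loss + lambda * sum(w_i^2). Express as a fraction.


L2 sq norm = sum(w^2) = 117. J = 24 + 1/5 * 117 = 237/5.

237/5


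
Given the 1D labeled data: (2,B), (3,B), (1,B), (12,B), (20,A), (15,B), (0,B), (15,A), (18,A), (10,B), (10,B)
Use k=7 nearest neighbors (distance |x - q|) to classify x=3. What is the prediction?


Distances: |2-3|=1, |3-3|=0, |1-3|=2, |12-3|=9, |20-3|=17, |15-3|=12, |0-3|=3, |15-3|=12, |18-3|=15, |10-3|=7, |10-3|=7. 7 nearest: (3,B), (2,B), (1,B), (0,B), (10,B), (10,B), (12,B). Counts: {'B': 7}. Majority class: B.

B


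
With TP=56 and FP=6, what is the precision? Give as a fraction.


Precision = TP / (TP + FP) = 56 / 62 = 28/31.

28/31


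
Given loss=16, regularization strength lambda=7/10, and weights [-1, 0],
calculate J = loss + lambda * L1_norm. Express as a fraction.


L1 norm = sum(|w|) = 1. J = 16 + 7/10 * 1 = 167/10.

167/10


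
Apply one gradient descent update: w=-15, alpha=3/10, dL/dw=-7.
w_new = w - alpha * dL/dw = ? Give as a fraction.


w_new = -15 - 3/10 * -7 = -15 - -21/10 = -129/10.

-129/10


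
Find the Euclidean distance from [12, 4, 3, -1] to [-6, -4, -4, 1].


d = sqrt(sum of squared differences). (12--6)^2=324, (4--4)^2=64, (3--4)^2=49, (-1-1)^2=4. Sum = 441.

21


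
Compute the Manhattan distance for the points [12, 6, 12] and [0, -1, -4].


d = sum of absolute differences: |12-0|=12 + |6--1|=7 + |12--4|=16 = 35.

35


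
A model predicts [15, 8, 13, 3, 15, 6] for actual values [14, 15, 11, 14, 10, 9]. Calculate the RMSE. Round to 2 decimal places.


MSE = 34.8333. RMSE = sqrt(34.8333) = 5.90.

5.90


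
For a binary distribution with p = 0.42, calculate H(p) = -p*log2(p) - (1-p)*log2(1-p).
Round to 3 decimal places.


H = -0.42*log2(0.42) - 0.58*log2(0.58) = 0.981.

0.981


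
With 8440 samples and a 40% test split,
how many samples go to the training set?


Test set = 8440 * 40% = 3376. Training set = 8440 - 3376 = 5064.

5064


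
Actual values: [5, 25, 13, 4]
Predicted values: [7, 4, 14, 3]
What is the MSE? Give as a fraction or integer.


MSE = (1/4) * ((5-7)^2=4 + (25-4)^2=441 + (13-14)^2=1 + (4-3)^2=1). Sum = 447. MSE = 447/4.

447/4


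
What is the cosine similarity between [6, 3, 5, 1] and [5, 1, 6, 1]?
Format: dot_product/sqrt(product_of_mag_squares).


dot = 64. |a|^2 = 71, |b|^2 = 63. cos = 64/sqrt(4473).

64/sqrt(4473)


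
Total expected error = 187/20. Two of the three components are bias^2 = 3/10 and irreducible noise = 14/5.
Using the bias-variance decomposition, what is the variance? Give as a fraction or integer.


Total error = bias^2 + variance + irreducible noise. So variance = 187/20 - 3/10 - 14/5 = 25/4.

25/4


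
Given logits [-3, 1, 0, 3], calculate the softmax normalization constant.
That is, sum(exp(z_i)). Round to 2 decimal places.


Denom = e^-3=0.0498 + e^1=2.7183 + e^0=1.0000 + e^3=20.0855. Sum = 23.8536, which rounds to 23.85.

23.85


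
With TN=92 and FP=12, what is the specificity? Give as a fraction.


Specificity = TN / (TN + FP) = 92 / 104 = 23/26.

23/26


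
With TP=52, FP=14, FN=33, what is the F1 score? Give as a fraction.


Precision = 52/66 = 26/33. Recall = 52/85 = 52/85. F1 = 2*P*R/(P+R) = 104/151.

104/151


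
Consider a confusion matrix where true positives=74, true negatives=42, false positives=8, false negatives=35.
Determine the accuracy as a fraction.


Accuracy = (TP + TN) / (TP + TN + FP + FN) = (74 + 42) / 159 = 116/159.

116/159


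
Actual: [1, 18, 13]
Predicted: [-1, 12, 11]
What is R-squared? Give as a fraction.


Mean(y) = 32/3. SS_res = 44. SS_tot = 458/3. R^2 = 1 - 44/(458/3) = 163/229.

163/229


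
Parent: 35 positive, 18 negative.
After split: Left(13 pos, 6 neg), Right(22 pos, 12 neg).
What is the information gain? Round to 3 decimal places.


H(parent) = 0.9245. H(left) = 0.8997, H(right) = 0.9367. Weighted = (19/53)*0.8997 + (34/53)*0.9367 = 0.9234. IG = 0.9245 - 0.9234 = 0.0011, which rounds to 0.001.

0.001


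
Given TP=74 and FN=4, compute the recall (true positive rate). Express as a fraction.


Recall = TP / (TP + FN) = 74 / 78 = 37/39.

37/39


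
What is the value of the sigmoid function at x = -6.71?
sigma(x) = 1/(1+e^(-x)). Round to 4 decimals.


sigma(-6.71) = 1/(1+e^(6.71)) = 1/(1+820.570639) = 1/821.570639 = 0.0012.

0.0012


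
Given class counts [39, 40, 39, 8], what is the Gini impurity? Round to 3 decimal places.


Total = 126. Proportions: 39/126, 40/126, 39/126, 8/126. sum(p_i^2) = 0.2964. Gini = 1 - 0.2964 = 0.7036, which rounds to 0.704.

0.704


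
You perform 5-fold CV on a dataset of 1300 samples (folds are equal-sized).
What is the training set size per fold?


Each validation fold has 1300/5 = 260 samples. Training set = 1300 - 260 = 1040.

1040


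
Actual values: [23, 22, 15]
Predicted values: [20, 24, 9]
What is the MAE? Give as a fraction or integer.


MAE = (1/3) * (|23-20|=3 + |22-24|=2 + |15-9|=6). Sum = 11. MAE = 11/3.

11/3


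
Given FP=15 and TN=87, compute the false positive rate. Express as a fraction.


FPR = FP / (FP + TN) = 15 / 102 = 5/34.

5/34


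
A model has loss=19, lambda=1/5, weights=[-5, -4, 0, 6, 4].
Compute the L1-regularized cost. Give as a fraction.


L1 norm = sum(|w|) = 19. J = 19 + 1/5 * 19 = 114/5.

114/5


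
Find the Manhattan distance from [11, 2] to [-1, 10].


d = sum of absolute differences: |11--1|=12 + |2-10|=8 = 20.

20


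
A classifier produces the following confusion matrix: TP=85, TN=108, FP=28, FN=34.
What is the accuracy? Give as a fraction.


Accuracy = (TP + TN) / (TP + TN + FP + FN) = (85 + 108) / 255 = 193/255.

193/255


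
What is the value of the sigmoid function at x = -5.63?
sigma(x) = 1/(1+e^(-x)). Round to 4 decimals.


sigma(-5.63) = 1/(1+e^(5.63)) = 1/(1+278.662118) = 1/279.662118 = 0.0036.

0.0036


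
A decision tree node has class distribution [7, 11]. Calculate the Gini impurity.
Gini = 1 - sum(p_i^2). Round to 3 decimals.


Total = 18. Proportions: 7/18, 11/18. sum(p_i^2) = 0.5247. Gini = 1 - 0.5247 = 0.4753, which rounds to 0.475.

0.475


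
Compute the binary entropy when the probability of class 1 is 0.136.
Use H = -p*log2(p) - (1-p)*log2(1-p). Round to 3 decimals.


H = -0.136*log2(0.136) - 0.864*log2(0.864) = 0.574.

0.574


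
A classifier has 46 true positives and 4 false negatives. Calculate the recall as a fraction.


Recall = TP / (TP + FN) = 46 / 50 = 23/25.

23/25


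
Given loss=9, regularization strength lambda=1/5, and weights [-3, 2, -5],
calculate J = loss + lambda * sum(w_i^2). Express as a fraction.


L2 sq norm = sum(w^2) = 38. J = 9 + 1/5 * 38 = 83/5.

83/5


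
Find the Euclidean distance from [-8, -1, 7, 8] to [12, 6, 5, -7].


d = sqrt(sum of squared differences). (-8-12)^2=400, (-1-6)^2=49, (7-5)^2=4, (8--7)^2=225. Sum = 678.

sqrt(678)


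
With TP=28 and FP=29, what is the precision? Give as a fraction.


Precision = TP / (TP + FP) = 28 / 57 = 28/57.

28/57


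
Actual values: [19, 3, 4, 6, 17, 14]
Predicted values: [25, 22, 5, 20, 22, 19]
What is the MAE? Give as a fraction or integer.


MAE = (1/6) * (|19-25|=6 + |3-22|=19 + |4-5|=1 + |6-20|=14 + |17-22|=5 + |14-19|=5). Sum = 50. MAE = 25/3.

25/3


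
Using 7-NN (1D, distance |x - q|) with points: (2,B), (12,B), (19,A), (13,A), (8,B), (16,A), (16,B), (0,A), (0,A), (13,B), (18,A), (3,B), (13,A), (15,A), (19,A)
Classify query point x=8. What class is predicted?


Distances: |2-8|=6, |12-8|=4, |19-8|=11, |13-8|=5, |8-8|=0, |16-8|=8, |16-8|=8, |0-8|=8, |0-8|=8, |13-8|=5, |18-8|=10, |3-8|=5, |13-8|=5, |15-8|=7, |19-8|=11. 7 nearest: (8,B), (12,B), (13,A), (13,A), (13,B), (3,B), (2,B). Counts: {'B': 5, 'A': 2}. Majority class: B.

B


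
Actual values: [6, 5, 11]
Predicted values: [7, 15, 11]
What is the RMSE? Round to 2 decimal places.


MSE = 33.6667. RMSE = sqrt(33.6667) = 5.80.

5.80


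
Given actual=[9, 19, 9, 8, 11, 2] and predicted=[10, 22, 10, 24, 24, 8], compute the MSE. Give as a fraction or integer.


MSE = (1/6) * ((9-10)^2=1 + (19-22)^2=9 + (9-10)^2=1 + (8-24)^2=256 + (11-24)^2=169 + (2-8)^2=36). Sum = 472. MSE = 236/3.

236/3


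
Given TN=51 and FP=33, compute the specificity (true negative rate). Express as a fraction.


Specificity = TN / (TN + FP) = 51 / 84 = 17/28.

17/28


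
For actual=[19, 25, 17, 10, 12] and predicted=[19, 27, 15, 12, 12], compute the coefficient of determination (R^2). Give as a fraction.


Mean(y) = 83/5. SS_res = 12. SS_tot = 706/5. R^2 = 1 - 12/(706/5) = 323/353.

323/353


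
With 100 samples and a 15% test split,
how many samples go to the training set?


Test set = 100 * 15% = 15. Training set = 100 - 15 = 85.

85


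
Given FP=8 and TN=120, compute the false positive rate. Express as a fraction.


FPR = FP / (FP + TN) = 8 / 128 = 1/16.

1/16


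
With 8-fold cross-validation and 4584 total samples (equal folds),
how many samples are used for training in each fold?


Each validation fold has 4584/8 = 573 samples. Training set = 4584 - 573 = 4011.

4011


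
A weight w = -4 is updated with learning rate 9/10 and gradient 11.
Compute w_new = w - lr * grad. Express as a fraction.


w_new = -4 - 9/10 * 11 = -4 - 99/10 = -139/10.

-139/10


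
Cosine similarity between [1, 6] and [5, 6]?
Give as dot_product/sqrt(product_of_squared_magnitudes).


dot = 41. |a|^2 = 37, |b|^2 = 61. cos = 41/sqrt(2257).

41/sqrt(2257)


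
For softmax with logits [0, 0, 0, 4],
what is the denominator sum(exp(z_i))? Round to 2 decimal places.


Denom = e^0=1.0000 + e^0=1.0000 + e^0=1.0000 + e^4=54.5982. Sum = 57.5982, which rounds to 57.60.

57.60


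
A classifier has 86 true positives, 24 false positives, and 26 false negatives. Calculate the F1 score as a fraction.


Precision = 86/110 = 43/55. Recall = 86/112 = 43/56. F1 = 2*P*R/(P+R) = 86/111.

86/111


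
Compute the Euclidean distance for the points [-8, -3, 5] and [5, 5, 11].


d = sqrt(sum of squared differences). (-8-5)^2=169, (-3-5)^2=64, (5-11)^2=36. Sum = 269.

sqrt(269)


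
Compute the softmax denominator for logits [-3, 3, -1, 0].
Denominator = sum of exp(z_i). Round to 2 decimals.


Denom = e^-3=0.0498 + e^3=20.0855 + e^-1=0.3679 + e^0=1.0000. Sum = 21.5032, which rounds to 21.50.

21.50


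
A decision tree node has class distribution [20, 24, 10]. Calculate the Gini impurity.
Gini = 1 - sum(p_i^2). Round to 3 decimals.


Total = 54. Proportions: 20/54, 24/54, 10/54. sum(p_i^2) = 0.3690. Gini = 1 - 0.3690 = 0.6310, which rounds to 0.631.

0.631


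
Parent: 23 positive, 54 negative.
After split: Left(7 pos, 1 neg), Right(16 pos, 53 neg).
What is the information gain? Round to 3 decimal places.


H(parent) = 0.8797. H(left) = 0.5436, H(right) = 0.7813. Weighted = (8/77)*0.5436 + (69/77)*0.7813 = 0.7566. IG = 0.8797 - 0.7566 = 0.1231, which rounds to 0.123.

0.123


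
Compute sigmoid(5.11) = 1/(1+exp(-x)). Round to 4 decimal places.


sigma(5.11) = 1/(1+e^(-5.11)) = 1/(1+0.006036) = 1/1.006036 = 0.9940.

0.9940


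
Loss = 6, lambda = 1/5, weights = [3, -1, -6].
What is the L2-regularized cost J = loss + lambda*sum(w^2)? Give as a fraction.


L2 sq norm = sum(w^2) = 46. J = 6 + 1/5 * 46 = 76/5.

76/5
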